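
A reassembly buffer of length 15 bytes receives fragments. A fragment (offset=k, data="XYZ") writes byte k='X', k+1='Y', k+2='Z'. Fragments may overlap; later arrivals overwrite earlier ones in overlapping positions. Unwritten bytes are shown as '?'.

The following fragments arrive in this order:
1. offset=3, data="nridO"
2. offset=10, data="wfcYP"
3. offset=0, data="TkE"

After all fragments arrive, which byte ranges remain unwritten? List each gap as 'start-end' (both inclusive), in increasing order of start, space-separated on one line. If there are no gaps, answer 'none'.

Answer: 8-9

Derivation:
Fragment 1: offset=3 len=5
Fragment 2: offset=10 len=5
Fragment 3: offset=0 len=3
Gaps: 8-9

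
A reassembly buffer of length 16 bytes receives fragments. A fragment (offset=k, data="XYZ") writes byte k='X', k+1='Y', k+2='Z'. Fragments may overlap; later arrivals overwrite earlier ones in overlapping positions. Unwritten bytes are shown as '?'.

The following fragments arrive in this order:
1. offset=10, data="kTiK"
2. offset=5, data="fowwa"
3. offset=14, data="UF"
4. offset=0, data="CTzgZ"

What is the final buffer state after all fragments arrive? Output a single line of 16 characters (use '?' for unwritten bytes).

Answer: CTzgZfowwakTiKUF

Derivation:
Fragment 1: offset=10 data="kTiK" -> buffer=??????????kTiK??
Fragment 2: offset=5 data="fowwa" -> buffer=?????fowwakTiK??
Fragment 3: offset=14 data="UF" -> buffer=?????fowwakTiKUF
Fragment 4: offset=0 data="CTzgZ" -> buffer=CTzgZfowwakTiKUF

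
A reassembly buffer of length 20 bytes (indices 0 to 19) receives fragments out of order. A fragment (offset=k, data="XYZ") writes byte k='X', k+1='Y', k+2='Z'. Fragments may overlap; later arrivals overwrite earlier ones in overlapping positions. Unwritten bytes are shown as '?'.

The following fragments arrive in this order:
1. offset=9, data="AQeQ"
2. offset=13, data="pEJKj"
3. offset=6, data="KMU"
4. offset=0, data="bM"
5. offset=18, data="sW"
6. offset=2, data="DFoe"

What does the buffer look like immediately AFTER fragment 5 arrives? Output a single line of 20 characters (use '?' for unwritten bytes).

Answer: bM????KMUAQeQpEJKjsW

Derivation:
Fragment 1: offset=9 data="AQeQ" -> buffer=?????????AQeQ???????
Fragment 2: offset=13 data="pEJKj" -> buffer=?????????AQeQpEJKj??
Fragment 3: offset=6 data="KMU" -> buffer=??????KMUAQeQpEJKj??
Fragment 4: offset=0 data="bM" -> buffer=bM????KMUAQeQpEJKj??
Fragment 5: offset=18 data="sW" -> buffer=bM????KMUAQeQpEJKjsW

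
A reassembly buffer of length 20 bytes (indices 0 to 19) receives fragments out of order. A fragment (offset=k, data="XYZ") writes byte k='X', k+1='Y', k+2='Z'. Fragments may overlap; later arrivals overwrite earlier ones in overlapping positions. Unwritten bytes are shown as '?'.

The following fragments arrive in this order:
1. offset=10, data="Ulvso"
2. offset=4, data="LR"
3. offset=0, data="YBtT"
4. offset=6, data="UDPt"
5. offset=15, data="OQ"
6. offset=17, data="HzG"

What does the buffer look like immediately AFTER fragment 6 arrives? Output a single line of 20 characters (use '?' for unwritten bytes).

Fragment 1: offset=10 data="Ulvso" -> buffer=??????????Ulvso?????
Fragment 2: offset=4 data="LR" -> buffer=????LR????Ulvso?????
Fragment 3: offset=0 data="YBtT" -> buffer=YBtTLR????Ulvso?????
Fragment 4: offset=6 data="UDPt" -> buffer=YBtTLRUDPtUlvso?????
Fragment 5: offset=15 data="OQ" -> buffer=YBtTLRUDPtUlvsoOQ???
Fragment 6: offset=17 data="HzG" -> buffer=YBtTLRUDPtUlvsoOQHzG

Answer: YBtTLRUDPtUlvsoOQHzG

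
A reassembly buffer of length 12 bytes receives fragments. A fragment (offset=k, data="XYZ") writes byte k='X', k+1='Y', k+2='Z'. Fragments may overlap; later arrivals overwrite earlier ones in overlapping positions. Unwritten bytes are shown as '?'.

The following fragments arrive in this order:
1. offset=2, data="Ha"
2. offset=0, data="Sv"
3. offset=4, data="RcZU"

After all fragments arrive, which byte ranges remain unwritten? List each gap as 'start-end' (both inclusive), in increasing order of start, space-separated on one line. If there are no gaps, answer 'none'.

Answer: 8-11

Derivation:
Fragment 1: offset=2 len=2
Fragment 2: offset=0 len=2
Fragment 3: offset=4 len=4
Gaps: 8-11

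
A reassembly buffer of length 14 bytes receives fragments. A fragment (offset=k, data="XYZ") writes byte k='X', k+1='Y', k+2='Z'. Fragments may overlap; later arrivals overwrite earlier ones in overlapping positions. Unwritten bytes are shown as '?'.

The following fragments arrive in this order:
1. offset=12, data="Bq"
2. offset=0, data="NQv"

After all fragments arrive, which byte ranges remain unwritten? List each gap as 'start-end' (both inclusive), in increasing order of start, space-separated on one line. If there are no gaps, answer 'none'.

Fragment 1: offset=12 len=2
Fragment 2: offset=0 len=3
Gaps: 3-11

Answer: 3-11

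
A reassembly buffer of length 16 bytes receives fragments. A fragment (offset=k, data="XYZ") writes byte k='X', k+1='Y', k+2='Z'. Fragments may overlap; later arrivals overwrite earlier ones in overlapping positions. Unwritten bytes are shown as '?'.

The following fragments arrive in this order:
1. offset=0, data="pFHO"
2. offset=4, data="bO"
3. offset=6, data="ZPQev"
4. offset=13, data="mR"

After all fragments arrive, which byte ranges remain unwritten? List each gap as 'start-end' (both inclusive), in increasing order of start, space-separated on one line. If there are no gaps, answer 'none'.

Fragment 1: offset=0 len=4
Fragment 2: offset=4 len=2
Fragment 3: offset=6 len=5
Fragment 4: offset=13 len=2
Gaps: 11-12 15-15

Answer: 11-12 15-15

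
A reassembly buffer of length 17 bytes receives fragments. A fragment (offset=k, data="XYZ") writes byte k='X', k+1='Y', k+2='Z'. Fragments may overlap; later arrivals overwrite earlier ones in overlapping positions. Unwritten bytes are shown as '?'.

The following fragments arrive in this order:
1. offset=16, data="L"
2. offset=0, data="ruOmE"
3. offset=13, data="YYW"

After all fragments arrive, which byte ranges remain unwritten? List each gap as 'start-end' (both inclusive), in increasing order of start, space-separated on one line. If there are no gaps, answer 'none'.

Answer: 5-12

Derivation:
Fragment 1: offset=16 len=1
Fragment 2: offset=0 len=5
Fragment 3: offset=13 len=3
Gaps: 5-12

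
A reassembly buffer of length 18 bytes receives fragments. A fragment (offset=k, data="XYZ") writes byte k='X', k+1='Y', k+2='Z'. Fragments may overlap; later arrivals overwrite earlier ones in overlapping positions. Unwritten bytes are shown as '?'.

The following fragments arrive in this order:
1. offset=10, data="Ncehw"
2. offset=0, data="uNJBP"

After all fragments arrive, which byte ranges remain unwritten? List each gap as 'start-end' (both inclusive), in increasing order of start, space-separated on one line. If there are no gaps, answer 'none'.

Answer: 5-9 15-17

Derivation:
Fragment 1: offset=10 len=5
Fragment 2: offset=0 len=5
Gaps: 5-9 15-17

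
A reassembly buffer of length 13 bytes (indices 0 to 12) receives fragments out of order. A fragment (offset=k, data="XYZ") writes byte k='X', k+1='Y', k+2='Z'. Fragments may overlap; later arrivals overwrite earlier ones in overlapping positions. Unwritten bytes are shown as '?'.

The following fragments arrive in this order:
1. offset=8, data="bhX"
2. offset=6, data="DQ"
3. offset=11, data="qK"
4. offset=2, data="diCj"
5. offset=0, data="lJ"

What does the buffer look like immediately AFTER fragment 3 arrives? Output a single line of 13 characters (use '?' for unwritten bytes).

Fragment 1: offset=8 data="bhX" -> buffer=????????bhX??
Fragment 2: offset=6 data="DQ" -> buffer=??????DQbhX??
Fragment 3: offset=11 data="qK" -> buffer=??????DQbhXqK

Answer: ??????DQbhXqK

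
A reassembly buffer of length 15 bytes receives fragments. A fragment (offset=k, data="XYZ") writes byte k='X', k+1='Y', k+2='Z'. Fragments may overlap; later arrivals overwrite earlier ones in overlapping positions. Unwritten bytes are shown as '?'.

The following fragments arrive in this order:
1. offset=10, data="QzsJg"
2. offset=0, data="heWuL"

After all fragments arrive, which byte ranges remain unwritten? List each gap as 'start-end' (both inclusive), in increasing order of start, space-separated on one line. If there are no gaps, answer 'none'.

Answer: 5-9

Derivation:
Fragment 1: offset=10 len=5
Fragment 2: offset=0 len=5
Gaps: 5-9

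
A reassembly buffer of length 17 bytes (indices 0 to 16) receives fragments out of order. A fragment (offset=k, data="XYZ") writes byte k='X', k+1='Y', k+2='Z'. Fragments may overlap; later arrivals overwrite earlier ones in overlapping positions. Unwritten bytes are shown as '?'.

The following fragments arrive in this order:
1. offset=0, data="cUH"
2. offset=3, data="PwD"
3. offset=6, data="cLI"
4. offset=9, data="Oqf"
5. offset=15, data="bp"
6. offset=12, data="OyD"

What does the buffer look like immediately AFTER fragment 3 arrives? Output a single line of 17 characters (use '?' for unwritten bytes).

Answer: cUHPwDcLI????????

Derivation:
Fragment 1: offset=0 data="cUH" -> buffer=cUH??????????????
Fragment 2: offset=3 data="PwD" -> buffer=cUHPwD???????????
Fragment 3: offset=6 data="cLI" -> buffer=cUHPwDcLI????????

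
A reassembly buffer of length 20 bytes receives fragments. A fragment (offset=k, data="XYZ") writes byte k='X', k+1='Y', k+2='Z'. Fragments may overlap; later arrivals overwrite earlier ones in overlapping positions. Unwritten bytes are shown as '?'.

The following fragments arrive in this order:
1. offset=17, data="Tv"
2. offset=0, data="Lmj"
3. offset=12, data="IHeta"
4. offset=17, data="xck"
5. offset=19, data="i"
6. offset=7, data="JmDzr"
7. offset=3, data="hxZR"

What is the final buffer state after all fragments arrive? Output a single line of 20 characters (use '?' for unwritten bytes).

Fragment 1: offset=17 data="Tv" -> buffer=?????????????????Tv?
Fragment 2: offset=0 data="Lmj" -> buffer=Lmj??????????????Tv?
Fragment 3: offset=12 data="IHeta" -> buffer=Lmj?????????IHetaTv?
Fragment 4: offset=17 data="xck" -> buffer=Lmj?????????IHetaxck
Fragment 5: offset=19 data="i" -> buffer=Lmj?????????IHetaxci
Fragment 6: offset=7 data="JmDzr" -> buffer=Lmj????JmDzrIHetaxci
Fragment 7: offset=3 data="hxZR" -> buffer=LmjhxZRJmDzrIHetaxci

Answer: LmjhxZRJmDzrIHetaxci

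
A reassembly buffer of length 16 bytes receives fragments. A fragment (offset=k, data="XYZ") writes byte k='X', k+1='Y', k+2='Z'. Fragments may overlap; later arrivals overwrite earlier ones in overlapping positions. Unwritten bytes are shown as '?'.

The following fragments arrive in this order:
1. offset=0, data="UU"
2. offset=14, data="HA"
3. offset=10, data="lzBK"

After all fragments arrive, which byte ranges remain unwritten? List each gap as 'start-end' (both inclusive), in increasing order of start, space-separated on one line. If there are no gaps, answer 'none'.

Fragment 1: offset=0 len=2
Fragment 2: offset=14 len=2
Fragment 3: offset=10 len=4
Gaps: 2-9

Answer: 2-9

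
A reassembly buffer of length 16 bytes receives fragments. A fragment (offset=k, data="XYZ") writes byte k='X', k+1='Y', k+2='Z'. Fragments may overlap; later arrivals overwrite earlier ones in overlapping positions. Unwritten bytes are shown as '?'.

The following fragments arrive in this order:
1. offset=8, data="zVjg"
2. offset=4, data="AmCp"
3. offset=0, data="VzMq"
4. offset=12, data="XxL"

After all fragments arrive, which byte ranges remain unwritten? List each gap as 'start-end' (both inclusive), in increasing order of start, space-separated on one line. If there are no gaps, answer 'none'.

Fragment 1: offset=8 len=4
Fragment 2: offset=4 len=4
Fragment 3: offset=0 len=4
Fragment 4: offset=12 len=3
Gaps: 15-15

Answer: 15-15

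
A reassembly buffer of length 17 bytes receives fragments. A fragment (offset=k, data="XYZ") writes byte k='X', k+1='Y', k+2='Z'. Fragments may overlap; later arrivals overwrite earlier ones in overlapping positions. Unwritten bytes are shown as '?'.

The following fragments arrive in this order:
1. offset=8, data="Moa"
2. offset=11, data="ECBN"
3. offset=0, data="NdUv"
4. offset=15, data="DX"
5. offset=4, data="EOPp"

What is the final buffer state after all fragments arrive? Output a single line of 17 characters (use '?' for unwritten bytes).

Fragment 1: offset=8 data="Moa" -> buffer=????????Moa??????
Fragment 2: offset=11 data="ECBN" -> buffer=????????MoaECBN??
Fragment 3: offset=0 data="NdUv" -> buffer=NdUv????MoaECBN??
Fragment 4: offset=15 data="DX" -> buffer=NdUv????MoaECBNDX
Fragment 5: offset=4 data="EOPp" -> buffer=NdUvEOPpMoaECBNDX

Answer: NdUvEOPpMoaECBNDX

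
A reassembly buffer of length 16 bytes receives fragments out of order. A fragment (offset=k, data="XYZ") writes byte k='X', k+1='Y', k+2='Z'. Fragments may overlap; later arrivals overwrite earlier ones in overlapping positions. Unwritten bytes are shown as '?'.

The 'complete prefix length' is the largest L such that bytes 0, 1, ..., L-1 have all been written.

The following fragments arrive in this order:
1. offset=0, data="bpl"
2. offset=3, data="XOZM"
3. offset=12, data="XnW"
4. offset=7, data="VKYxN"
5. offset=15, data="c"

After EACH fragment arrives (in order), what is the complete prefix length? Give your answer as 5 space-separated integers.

Fragment 1: offset=0 data="bpl" -> buffer=bpl????????????? -> prefix_len=3
Fragment 2: offset=3 data="XOZM" -> buffer=bplXOZM????????? -> prefix_len=7
Fragment 3: offset=12 data="XnW" -> buffer=bplXOZM?????XnW? -> prefix_len=7
Fragment 4: offset=7 data="VKYxN" -> buffer=bplXOZMVKYxNXnW? -> prefix_len=15
Fragment 5: offset=15 data="c" -> buffer=bplXOZMVKYxNXnWc -> prefix_len=16

Answer: 3 7 7 15 16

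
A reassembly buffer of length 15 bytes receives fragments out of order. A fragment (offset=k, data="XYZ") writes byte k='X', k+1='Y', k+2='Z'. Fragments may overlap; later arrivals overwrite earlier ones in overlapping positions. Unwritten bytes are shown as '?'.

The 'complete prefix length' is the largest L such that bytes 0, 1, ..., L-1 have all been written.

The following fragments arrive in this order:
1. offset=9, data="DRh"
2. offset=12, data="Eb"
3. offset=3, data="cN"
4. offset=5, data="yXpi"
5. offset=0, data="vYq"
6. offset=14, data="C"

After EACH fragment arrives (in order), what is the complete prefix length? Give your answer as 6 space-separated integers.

Fragment 1: offset=9 data="DRh" -> buffer=?????????DRh??? -> prefix_len=0
Fragment 2: offset=12 data="Eb" -> buffer=?????????DRhEb? -> prefix_len=0
Fragment 3: offset=3 data="cN" -> buffer=???cN????DRhEb? -> prefix_len=0
Fragment 4: offset=5 data="yXpi" -> buffer=???cNyXpiDRhEb? -> prefix_len=0
Fragment 5: offset=0 data="vYq" -> buffer=vYqcNyXpiDRhEb? -> prefix_len=14
Fragment 6: offset=14 data="C" -> buffer=vYqcNyXpiDRhEbC -> prefix_len=15

Answer: 0 0 0 0 14 15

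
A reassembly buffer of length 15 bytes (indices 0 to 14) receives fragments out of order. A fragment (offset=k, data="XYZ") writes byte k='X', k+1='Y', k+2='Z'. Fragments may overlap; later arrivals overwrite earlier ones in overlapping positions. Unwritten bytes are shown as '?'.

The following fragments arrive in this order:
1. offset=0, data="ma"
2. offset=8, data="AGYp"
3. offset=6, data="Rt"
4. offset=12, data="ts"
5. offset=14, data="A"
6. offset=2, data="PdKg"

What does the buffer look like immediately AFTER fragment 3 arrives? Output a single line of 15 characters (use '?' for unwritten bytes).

Fragment 1: offset=0 data="ma" -> buffer=ma?????????????
Fragment 2: offset=8 data="AGYp" -> buffer=ma??????AGYp???
Fragment 3: offset=6 data="Rt" -> buffer=ma????RtAGYp???

Answer: ma????RtAGYp???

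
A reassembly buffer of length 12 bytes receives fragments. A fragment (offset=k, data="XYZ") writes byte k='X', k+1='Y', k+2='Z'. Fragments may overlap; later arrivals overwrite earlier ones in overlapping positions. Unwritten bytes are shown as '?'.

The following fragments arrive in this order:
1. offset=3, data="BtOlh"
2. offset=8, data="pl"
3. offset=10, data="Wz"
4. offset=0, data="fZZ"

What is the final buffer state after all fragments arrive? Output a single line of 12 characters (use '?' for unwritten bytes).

Fragment 1: offset=3 data="BtOlh" -> buffer=???BtOlh????
Fragment 2: offset=8 data="pl" -> buffer=???BtOlhpl??
Fragment 3: offset=10 data="Wz" -> buffer=???BtOlhplWz
Fragment 4: offset=0 data="fZZ" -> buffer=fZZBtOlhplWz

Answer: fZZBtOlhplWz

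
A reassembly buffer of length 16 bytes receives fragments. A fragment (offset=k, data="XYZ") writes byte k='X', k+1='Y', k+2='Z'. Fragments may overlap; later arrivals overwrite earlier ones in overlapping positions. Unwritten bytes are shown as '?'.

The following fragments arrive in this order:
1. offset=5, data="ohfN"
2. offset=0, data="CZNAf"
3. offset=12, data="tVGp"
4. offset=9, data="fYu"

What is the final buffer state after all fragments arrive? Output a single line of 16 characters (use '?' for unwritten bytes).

Fragment 1: offset=5 data="ohfN" -> buffer=?????ohfN???????
Fragment 2: offset=0 data="CZNAf" -> buffer=CZNAfohfN???????
Fragment 3: offset=12 data="tVGp" -> buffer=CZNAfohfN???tVGp
Fragment 4: offset=9 data="fYu" -> buffer=CZNAfohfNfYutVGp

Answer: CZNAfohfNfYutVGp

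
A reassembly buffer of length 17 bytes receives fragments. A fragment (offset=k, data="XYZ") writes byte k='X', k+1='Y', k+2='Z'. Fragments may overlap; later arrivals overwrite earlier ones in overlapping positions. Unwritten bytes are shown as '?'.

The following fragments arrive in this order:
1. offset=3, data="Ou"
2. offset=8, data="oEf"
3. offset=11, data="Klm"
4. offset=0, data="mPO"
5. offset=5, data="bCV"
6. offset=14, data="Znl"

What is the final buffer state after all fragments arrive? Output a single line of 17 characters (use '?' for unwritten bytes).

Answer: mPOOubCVoEfKlmZnl

Derivation:
Fragment 1: offset=3 data="Ou" -> buffer=???Ou????????????
Fragment 2: offset=8 data="oEf" -> buffer=???Ou???oEf??????
Fragment 3: offset=11 data="Klm" -> buffer=???Ou???oEfKlm???
Fragment 4: offset=0 data="mPO" -> buffer=mPOOu???oEfKlm???
Fragment 5: offset=5 data="bCV" -> buffer=mPOOubCVoEfKlm???
Fragment 6: offset=14 data="Znl" -> buffer=mPOOubCVoEfKlmZnl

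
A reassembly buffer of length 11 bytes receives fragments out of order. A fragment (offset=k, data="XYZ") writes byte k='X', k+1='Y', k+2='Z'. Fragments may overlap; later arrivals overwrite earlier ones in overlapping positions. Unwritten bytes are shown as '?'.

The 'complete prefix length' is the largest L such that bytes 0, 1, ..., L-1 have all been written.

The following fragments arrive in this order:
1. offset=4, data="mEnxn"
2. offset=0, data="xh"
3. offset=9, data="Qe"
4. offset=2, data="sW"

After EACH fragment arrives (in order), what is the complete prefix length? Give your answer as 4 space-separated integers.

Fragment 1: offset=4 data="mEnxn" -> buffer=????mEnxn?? -> prefix_len=0
Fragment 2: offset=0 data="xh" -> buffer=xh??mEnxn?? -> prefix_len=2
Fragment 3: offset=9 data="Qe" -> buffer=xh??mEnxnQe -> prefix_len=2
Fragment 4: offset=2 data="sW" -> buffer=xhsWmEnxnQe -> prefix_len=11

Answer: 0 2 2 11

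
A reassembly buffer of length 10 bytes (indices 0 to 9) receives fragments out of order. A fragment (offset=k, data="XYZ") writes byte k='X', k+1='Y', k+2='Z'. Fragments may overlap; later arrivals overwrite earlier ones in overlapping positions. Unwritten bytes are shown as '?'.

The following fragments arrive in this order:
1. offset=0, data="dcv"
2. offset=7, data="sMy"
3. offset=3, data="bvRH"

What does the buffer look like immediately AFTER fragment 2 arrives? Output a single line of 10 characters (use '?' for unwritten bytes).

Answer: dcv????sMy

Derivation:
Fragment 1: offset=0 data="dcv" -> buffer=dcv???????
Fragment 2: offset=7 data="sMy" -> buffer=dcv????sMy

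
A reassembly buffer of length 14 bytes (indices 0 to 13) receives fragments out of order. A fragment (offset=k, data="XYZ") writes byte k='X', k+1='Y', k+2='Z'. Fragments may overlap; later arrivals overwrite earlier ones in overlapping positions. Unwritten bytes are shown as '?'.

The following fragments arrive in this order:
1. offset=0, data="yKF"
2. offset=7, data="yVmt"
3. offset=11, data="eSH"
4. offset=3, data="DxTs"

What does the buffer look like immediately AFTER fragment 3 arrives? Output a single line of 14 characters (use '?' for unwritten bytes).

Answer: yKF????yVmteSH

Derivation:
Fragment 1: offset=0 data="yKF" -> buffer=yKF???????????
Fragment 2: offset=7 data="yVmt" -> buffer=yKF????yVmt???
Fragment 3: offset=11 data="eSH" -> buffer=yKF????yVmteSH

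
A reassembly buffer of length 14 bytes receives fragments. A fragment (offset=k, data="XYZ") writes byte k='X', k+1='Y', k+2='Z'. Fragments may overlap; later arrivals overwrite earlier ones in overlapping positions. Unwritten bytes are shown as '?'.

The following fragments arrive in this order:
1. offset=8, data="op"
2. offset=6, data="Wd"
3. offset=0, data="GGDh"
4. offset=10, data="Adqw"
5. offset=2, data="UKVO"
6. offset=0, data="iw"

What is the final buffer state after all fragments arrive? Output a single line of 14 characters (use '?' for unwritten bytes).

Fragment 1: offset=8 data="op" -> buffer=????????op????
Fragment 2: offset=6 data="Wd" -> buffer=??????Wdop????
Fragment 3: offset=0 data="GGDh" -> buffer=GGDh??Wdop????
Fragment 4: offset=10 data="Adqw" -> buffer=GGDh??WdopAdqw
Fragment 5: offset=2 data="UKVO" -> buffer=GGUKVOWdopAdqw
Fragment 6: offset=0 data="iw" -> buffer=iwUKVOWdopAdqw

Answer: iwUKVOWdopAdqw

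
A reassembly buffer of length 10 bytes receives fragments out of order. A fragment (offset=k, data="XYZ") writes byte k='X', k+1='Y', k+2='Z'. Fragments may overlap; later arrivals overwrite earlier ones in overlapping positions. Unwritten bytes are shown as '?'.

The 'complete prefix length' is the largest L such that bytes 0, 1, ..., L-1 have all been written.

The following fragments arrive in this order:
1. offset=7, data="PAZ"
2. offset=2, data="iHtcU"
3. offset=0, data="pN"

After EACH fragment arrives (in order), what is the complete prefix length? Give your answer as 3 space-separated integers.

Answer: 0 0 10

Derivation:
Fragment 1: offset=7 data="PAZ" -> buffer=???????PAZ -> prefix_len=0
Fragment 2: offset=2 data="iHtcU" -> buffer=??iHtcUPAZ -> prefix_len=0
Fragment 3: offset=0 data="pN" -> buffer=pNiHtcUPAZ -> prefix_len=10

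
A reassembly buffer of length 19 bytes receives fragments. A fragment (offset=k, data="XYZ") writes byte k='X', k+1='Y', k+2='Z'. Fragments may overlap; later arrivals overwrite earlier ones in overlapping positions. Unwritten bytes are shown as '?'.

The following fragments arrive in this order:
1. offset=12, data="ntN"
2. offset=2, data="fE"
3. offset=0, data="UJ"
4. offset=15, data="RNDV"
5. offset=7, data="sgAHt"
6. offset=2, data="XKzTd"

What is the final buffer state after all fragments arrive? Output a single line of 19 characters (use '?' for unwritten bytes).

Answer: UJXKzTdsgAHtntNRNDV

Derivation:
Fragment 1: offset=12 data="ntN" -> buffer=????????????ntN????
Fragment 2: offset=2 data="fE" -> buffer=??fE????????ntN????
Fragment 3: offset=0 data="UJ" -> buffer=UJfE????????ntN????
Fragment 4: offset=15 data="RNDV" -> buffer=UJfE????????ntNRNDV
Fragment 5: offset=7 data="sgAHt" -> buffer=UJfE???sgAHtntNRNDV
Fragment 6: offset=2 data="XKzTd" -> buffer=UJXKzTdsgAHtntNRNDV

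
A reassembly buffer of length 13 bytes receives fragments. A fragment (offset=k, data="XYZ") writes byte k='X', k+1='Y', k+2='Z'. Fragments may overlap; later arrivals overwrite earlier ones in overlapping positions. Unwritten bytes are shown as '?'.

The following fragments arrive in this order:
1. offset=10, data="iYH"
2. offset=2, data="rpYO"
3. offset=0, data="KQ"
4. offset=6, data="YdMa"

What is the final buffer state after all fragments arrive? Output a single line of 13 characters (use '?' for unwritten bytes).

Answer: KQrpYOYdMaiYH

Derivation:
Fragment 1: offset=10 data="iYH" -> buffer=??????????iYH
Fragment 2: offset=2 data="rpYO" -> buffer=??rpYO????iYH
Fragment 3: offset=0 data="KQ" -> buffer=KQrpYO????iYH
Fragment 4: offset=6 data="YdMa" -> buffer=KQrpYOYdMaiYH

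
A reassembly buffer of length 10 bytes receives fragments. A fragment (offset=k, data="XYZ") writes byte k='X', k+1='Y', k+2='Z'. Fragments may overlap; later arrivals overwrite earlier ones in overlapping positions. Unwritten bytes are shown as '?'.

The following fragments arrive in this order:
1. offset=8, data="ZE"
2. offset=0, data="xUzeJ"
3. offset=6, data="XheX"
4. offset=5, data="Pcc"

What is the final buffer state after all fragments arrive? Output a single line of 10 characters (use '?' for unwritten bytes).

Fragment 1: offset=8 data="ZE" -> buffer=????????ZE
Fragment 2: offset=0 data="xUzeJ" -> buffer=xUzeJ???ZE
Fragment 3: offset=6 data="XheX" -> buffer=xUzeJ?XheX
Fragment 4: offset=5 data="Pcc" -> buffer=xUzeJPcceX

Answer: xUzeJPcceX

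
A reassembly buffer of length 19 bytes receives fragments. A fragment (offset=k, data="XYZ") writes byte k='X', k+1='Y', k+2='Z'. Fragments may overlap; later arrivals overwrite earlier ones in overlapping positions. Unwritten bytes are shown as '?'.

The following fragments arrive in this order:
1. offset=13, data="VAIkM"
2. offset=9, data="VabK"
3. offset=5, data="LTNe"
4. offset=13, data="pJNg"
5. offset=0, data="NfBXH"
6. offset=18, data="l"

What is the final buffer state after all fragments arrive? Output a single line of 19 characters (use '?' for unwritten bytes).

Answer: NfBXHLTNeVabKpJNgMl

Derivation:
Fragment 1: offset=13 data="VAIkM" -> buffer=?????????????VAIkM?
Fragment 2: offset=9 data="VabK" -> buffer=?????????VabKVAIkM?
Fragment 3: offset=5 data="LTNe" -> buffer=?????LTNeVabKVAIkM?
Fragment 4: offset=13 data="pJNg" -> buffer=?????LTNeVabKpJNgM?
Fragment 5: offset=0 data="NfBXH" -> buffer=NfBXHLTNeVabKpJNgM?
Fragment 6: offset=18 data="l" -> buffer=NfBXHLTNeVabKpJNgMl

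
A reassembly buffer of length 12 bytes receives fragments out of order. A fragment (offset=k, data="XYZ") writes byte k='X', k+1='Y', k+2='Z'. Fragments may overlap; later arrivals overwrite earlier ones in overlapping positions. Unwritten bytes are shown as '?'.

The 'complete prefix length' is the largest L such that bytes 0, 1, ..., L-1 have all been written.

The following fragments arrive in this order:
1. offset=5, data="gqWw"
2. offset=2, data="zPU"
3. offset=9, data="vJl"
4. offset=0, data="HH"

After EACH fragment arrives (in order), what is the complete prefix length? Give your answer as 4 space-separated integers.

Fragment 1: offset=5 data="gqWw" -> buffer=?????gqWw??? -> prefix_len=0
Fragment 2: offset=2 data="zPU" -> buffer=??zPUgqWw??? -> prefix_len=0
Fragment 3: offset=9 data="vJl" -> buffer=??zPUgqWwvJl -> prefix_len=0
Fragment 4: offset=0 data="HH" -> buffer=HHzPUgqWwvJl -> prefix_len=12

Answer: 0 0 0 12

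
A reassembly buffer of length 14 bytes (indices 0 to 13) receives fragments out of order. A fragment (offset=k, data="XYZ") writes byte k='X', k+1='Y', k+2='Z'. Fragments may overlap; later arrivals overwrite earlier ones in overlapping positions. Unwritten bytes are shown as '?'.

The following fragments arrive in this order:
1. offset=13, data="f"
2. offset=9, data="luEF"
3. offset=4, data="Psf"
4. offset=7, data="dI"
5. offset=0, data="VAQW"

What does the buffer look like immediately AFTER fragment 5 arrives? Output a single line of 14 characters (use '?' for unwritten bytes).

Fragment 1: offset=13 data="f" -> buffer=?????????????f
Fragment 2: offset=9 data="luEF" -> buffer=?????????luEFf
Fragment 3: offset=4 data="Psf" -> buffer=????Psf??luEFf
Fragment 4: offset=7 data="dI" -> buffer=????PsfdIluEFf
Fragment 5: offset=0 data="VAQW" -> buffer=VAQWPsfdIluEFf

Answer: VAQWPsfdIluEFf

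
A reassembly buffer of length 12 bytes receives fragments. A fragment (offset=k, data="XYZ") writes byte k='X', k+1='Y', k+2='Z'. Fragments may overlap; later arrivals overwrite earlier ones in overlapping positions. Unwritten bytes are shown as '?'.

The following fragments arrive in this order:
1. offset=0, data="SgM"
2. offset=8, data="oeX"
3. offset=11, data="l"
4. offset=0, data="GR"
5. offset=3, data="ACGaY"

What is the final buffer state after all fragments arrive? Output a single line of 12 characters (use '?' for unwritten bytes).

Fragment 1: offset=0 data="SgM" -> buffer=SgM?????????
Fragment 2: offset=8 data="oeX" -> buffer=SgM?????oeX?
Fragment 3: offset=11 data="l" -> buffer=SgM?????oeXl
Fragment 4: offset=0 data="GR" -> buffer=GRM?????oeXl
Fragment 5: offset=3 data="ACGaY" -> buffer=GRMACGaYoeXl

Answer: GRMACGaYoeXl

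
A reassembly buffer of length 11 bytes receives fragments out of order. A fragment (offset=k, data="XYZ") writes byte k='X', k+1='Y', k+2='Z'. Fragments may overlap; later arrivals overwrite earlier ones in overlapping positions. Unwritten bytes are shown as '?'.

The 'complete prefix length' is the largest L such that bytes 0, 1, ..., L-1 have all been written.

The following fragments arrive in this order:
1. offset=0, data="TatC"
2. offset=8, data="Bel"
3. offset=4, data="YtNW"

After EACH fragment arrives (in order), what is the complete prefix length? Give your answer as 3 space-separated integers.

Fragment 1: offset=0 data="TatC" -> buffer=TatC??????? -> prefix_len=4
Fragment 2: offset=8 data="Bel" -> buffer=TatC????Bel -> prefix_len=4
Fragment 3: offset=4 data="YtNW" -> buffer=TatCYtNWBel -> prefix_len=11

Answer: 4 4 11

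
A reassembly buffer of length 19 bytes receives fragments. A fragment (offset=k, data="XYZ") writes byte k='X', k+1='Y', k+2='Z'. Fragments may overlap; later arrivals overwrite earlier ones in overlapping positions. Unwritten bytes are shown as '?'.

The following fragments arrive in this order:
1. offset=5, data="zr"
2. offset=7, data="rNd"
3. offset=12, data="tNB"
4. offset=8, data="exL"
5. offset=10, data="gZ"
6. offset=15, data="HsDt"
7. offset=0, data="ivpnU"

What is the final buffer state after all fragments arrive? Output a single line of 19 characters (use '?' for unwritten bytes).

Answer: ivpnUzrrexgZtNBHsDt

Derivation:
Fragment 1: offset=5 data="zr" -> buffer=?????zr????????????
Fragment 2: offset=7 data="rNd" -> buffer=?????zrrNd?????????
Fragment 3: offset=12 data="tNB" -> buffer=?????zrrNd??tNB????
Fragment 4: offset=8 data="exL" -> buffer=?????zrrexL?tNB????
Fragment 5: offset=10 data="gZ" -> buffer=?????zrrexgZtNB????
Fragment 6: offset=15 data="HsDt" -> buffer=?????zrrexgZtNBHsDt
Fragment 7: offset=0 data="ivpnU" -> buffer=ivpnUzrrexgZtNBHsDt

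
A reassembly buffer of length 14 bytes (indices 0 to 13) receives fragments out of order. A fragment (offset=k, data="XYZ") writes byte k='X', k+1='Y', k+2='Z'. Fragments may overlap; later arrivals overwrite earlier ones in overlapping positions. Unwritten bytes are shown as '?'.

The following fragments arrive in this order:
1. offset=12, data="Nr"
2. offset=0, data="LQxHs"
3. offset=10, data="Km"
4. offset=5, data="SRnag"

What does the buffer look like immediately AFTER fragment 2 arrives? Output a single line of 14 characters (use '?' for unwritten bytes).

Answer: LQxHs???????Nr

Derivation:
Fragment 1: offset=12 data="Nr" -> buffer=????????????Nr
Fragment 2: offset=0 data="LQxHs" -> buffer=LQxHs???????Nr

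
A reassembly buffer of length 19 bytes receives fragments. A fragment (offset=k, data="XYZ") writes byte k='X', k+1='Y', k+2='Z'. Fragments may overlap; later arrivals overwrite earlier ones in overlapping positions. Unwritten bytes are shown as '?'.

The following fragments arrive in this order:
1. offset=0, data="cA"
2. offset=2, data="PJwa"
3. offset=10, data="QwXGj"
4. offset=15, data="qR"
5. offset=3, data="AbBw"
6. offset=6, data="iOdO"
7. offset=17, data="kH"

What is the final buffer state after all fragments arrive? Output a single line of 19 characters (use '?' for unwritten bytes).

Answer: cAPAbBiOdOQwXGjqRkH

Derivation:
Fragment 1: offset=0 data="cA" -> buffer=cA?????????????????
Fragment 2: offset=2 data="PJwa" -> buffer=cAPJwa?????????????
Fragment 3: offset=10 data="QwXGj" -> buffer=cAPJwa????QwXGj????
Fragment 4: offset=15 data="qR" -> buffer=cAPJwa????QwXGjqR??
Fragment 5: offset=3 data="AbBw" -> buffer=cAPAbBw???QwXGjqR??
Fragment 6: offset=6 data="iOdO" -> buffer=cAPAbBiOdOQwXGjqR??
Fragment 7: offset=17 data="kH" -> buffer=cAPAbBiOdOQwXGjqRkH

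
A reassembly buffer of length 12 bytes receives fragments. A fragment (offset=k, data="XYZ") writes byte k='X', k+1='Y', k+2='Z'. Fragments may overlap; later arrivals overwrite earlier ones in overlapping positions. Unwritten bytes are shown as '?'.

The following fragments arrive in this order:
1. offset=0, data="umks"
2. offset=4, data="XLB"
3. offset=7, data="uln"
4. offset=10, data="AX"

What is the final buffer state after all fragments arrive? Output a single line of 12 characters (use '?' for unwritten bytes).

Fragment 1: offset=0 data="umks" -> buffer=umks????????
Fragment 2: offset=4 data="XLB" -> buffer=umksXLB?????
Fragment 3: offset=7 data="uln" -> buffer=umksXLBuln??
Fragment 4: offset=10 data="AX" -> buffer=umksXLBulnAX

Answer: umksXLBulnAX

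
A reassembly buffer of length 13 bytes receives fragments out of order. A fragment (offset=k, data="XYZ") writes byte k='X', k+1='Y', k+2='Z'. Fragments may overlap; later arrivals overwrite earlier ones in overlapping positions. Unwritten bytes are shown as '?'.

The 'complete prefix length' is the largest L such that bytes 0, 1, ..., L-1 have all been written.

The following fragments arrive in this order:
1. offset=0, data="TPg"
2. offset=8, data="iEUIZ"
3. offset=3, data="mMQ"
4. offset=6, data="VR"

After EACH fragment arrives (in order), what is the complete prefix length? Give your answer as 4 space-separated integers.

Fragment 1: offset=0 data="TPg" -> buffer=TPg?????????? -> prefix_len=3
Fragment 2: offset=8 data="iEUIZ" -> buffer=TPg?????iEUIZ -> prefix_len=3
Fragment 3: offset=3 data="mMQ" -> buffer=TPgmMQ??iEUIZ -> prefix_len=6
Fragment 4: offset=6 data="VR" -> buffer=TPgmMQVRiEUIZ -> prefix_len=13

Answer: 3 3 6 13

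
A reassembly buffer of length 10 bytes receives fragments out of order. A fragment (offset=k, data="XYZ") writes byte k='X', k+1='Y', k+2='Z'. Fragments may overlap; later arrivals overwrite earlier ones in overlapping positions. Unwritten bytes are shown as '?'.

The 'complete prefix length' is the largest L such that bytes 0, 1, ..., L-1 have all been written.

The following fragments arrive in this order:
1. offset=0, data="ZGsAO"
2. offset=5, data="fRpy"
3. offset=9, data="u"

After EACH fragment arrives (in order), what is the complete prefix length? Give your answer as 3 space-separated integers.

Fragment 1: offset=0 data="ZGsAO" -> buffer=ZGsAO????? -> prefix_len=5
Fragment 2: offset=5 data="fRpy" -> buffer=ZGsAOfRpy? -> prefix_len=9
Fragment 3: offset=9 data="u" -> buffer=ZGsAOfRpyu -> prefix_len=10

Answer: 5 9 10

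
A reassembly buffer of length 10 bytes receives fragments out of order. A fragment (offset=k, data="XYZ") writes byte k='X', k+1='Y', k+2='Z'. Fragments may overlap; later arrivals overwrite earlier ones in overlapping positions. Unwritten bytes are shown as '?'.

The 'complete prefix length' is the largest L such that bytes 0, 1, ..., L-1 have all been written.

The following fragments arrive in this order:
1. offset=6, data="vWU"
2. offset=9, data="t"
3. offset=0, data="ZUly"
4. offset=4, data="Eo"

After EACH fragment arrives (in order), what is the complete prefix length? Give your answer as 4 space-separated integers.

Fragment 1: offset=6 data="vWU" -> buffer=??????vWU? -> prefix_len=0
Fragment 2: offset=9 data="t" -> buffer=??????vWUt -> prefix_len=0
Fragment 3: offset=0 data="ZUly" -> buffer=ZUly??vWUt -> prefix_len=4
Fragment 4: offset=4 data="Eo" -> buffer=ZUlyEovWUt -> prefix_len=10

Answer: 0 0 4 10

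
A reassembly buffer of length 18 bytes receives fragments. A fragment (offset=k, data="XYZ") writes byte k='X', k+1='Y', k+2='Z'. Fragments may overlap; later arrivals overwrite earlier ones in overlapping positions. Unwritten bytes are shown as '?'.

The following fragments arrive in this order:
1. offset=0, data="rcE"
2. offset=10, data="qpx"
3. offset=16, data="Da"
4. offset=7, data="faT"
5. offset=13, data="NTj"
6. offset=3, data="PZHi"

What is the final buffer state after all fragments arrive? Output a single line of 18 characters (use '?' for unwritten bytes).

Fragment 1: offset=0 data="rcE" -> buffer=rcE???????????????
Fragment 2: offset=10 data="qpx" -> buffer=rcE???????qpx?????
Fragment 3: offset=16 data="Da" -> buffer=rcE???????qpx???Da
Fragment 4: offset=7 data="faT" -> buffer=rcE????faTqpx???Da
Fragment 5: offset=13 data="NTj" -> buffer=rcE????faTqpxNTjDa
Fragment 6: offset=3 data="PZHi" -> buffer=rcEPZHifaTqpxNTjDa

Answer: rcEPZHifaTqpxNTjDa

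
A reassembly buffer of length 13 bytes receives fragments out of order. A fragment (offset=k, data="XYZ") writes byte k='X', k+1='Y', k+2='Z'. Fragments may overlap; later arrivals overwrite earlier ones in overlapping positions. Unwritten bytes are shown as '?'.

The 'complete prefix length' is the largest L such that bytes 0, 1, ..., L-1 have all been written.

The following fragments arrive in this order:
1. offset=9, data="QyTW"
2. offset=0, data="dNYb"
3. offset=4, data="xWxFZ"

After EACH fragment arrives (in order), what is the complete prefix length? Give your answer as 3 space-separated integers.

Fragment 1: offset=9 data="QyTW" -> buffer=?????????QyTW -> prefix_len=0
Fragment 2: offset=0 data="dNYb" -> buffer=dNYb?????QyTW -> prefix_len=4
Fragment 3: offset=4 data="xWxFZ" -> buffer=dNYbxWxFZQyTW -> prefix_len=13

Answer: 0 4 13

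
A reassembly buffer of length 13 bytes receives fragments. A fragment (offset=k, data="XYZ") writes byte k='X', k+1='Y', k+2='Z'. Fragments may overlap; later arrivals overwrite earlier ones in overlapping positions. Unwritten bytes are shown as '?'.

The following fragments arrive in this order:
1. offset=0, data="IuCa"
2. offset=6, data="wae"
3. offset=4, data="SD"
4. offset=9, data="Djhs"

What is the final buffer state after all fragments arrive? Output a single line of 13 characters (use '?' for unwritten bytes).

Answer: IuCaSDwaeDjhs

Derivation:
Fragment 1: offset=0 data="IuCa" -> buffer=IuCa?????????
Fragment 2: offset=6 data="wae" -> buffer=IuCa??wae????
Fragment 3: offset=4 data="SD" -> buffer=IuCaSDwae????
Fragment 4: offset=9 data="Djhs" -> buffer=IuCaSDwaeDjhs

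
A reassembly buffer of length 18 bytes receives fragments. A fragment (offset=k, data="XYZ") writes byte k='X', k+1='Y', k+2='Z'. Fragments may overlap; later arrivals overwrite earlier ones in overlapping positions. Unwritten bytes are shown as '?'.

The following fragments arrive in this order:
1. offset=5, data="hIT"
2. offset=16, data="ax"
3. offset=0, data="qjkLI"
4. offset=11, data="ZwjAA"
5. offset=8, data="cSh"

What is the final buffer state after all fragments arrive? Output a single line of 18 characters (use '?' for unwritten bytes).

Answer: qjkLIhITcShZwjAAax

Derivation:
Fragment 1: offset=5 data="hIT" -> buffer=?????hIT??????????
Fragment 2: offset=16 data="ax" -> buffer=?????hIT????????ax
Fragment 3: offset=0 data="qjkLI" -> buffer=qjkLIhIT????????ax
Fragment 4: offset=11 data="ZwjAA" -> buffer=qjkLIhIT???ZwjAAax
Fragment 5: offset=8 data="cSh" -> buffer=qjkLIhITcShZwjAAax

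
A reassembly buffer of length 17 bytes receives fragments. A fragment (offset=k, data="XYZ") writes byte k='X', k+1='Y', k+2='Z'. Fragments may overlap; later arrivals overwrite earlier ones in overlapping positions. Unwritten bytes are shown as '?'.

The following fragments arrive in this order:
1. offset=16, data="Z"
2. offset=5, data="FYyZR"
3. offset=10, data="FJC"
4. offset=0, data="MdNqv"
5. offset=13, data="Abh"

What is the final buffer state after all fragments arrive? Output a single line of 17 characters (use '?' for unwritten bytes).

Answer: MdNqvFYyZRFJCAbhZ

Derivation:
Fragment 1: offset=16 data="Z" -> buffer=????????????????Z
Fragment 2: offset=5 data="FYyZR" -> buffer=?????FYyZR??????Z
Fragment 3: offset=10 data="FJC" -> buffer=?????FYyZRFJC???Z
Fragment 4: offset=0 data="MdNqv" -> buffer=MdNqvFYyZRFJC???Z
Fragment 5: offset=13 data="Abh" -> buffer=MdNqvFYyZRFJCAbhZ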